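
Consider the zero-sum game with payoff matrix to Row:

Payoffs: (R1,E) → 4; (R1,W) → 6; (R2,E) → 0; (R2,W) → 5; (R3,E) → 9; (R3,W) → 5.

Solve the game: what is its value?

Row minima: R1 → 4, R2 → 0, R3 → 5; maximin = 5.
Column maxima: E → 9, W → 6; minimax = 6.
5 ≠ 6, so there is no saddle point; optimal play is mixed.
R2 is strictly dominated by R1, so Row never plays it.
On the remaining 2×2 (R1, R3 vs E, W):
Let Row play R1 with probability p. Expected payoff against E: 4p + 9(1−p) = −5p + 9; against W: 6p + 5(1−p) = p + 5.
Setting these equal: −5p + 9 = p + 5 ⇒ −6p = -4 ⇒ p = 2/3, and the value is (-5)·(2/3) + 9 = 17/3.
For Column: with q = P(E), equating R1's and R3's payoffs gives −2q + 6 = 4q + 5 ⇒ q = 1/6.

17/3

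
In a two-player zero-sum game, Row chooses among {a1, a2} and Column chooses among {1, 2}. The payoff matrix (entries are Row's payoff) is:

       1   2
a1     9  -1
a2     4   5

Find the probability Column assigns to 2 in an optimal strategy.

5/11

Row minima: a1 → -1, a2 → 4; maximin = 4.
Column maxima: 1 → 9, 2 → 5; minimax = 5.
4 ≠ 5, so there is no saddle point; optimal play is mixed.
Let Row play a1 with probability p. Expected payoff against 1: 9p + 4(1−p) = 5p + 4; against 2: (-1)p + 5(1−p) = −6p + 5.
Setting these equal: 5p + 4 = −6p + 5 ⇒ 11p = 1 ⇒ p = 1/11, and the value is (5)·(1/11) + 4 = 49/11.
For Column: with q = P(1), equating a1's and a2's payoffs gives 10q − 1 = −q + 5 ⇒ q = 6/11.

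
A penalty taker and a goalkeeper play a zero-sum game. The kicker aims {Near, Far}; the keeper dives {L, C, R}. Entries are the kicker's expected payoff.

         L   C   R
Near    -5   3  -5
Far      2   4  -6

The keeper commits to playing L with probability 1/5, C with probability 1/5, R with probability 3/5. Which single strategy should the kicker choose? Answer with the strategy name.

Expected payoff of Near: (1/5)·(-5) + (1/5)·3 + (3/5)·(-5) = -17/5.
Expected payoff of Far: (1/5)·2 + (1/5)·4 + (3/5)·(-6) = -12/5.
The largest is -12/5, so the kicker's best response is Far.

Far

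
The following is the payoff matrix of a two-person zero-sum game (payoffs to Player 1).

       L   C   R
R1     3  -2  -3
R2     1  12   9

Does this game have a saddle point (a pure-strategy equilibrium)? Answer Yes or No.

Row minima: R1 → -3, R2 → 1; maximin = 1.
Column maxima: L → 3, C → 12, R → 9; minimax = 3.
1 ≠ 3, so no pure-strategy equilibrium exists.

No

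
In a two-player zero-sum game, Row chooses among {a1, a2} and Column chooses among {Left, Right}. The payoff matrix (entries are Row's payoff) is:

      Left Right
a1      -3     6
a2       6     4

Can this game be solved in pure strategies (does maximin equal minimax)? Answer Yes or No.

Row minima: a1 → -3, a2 → 4; maximin = 4.
Column maxima: Left → 6, Right → 6; minimax = 6.
4 ≠ 6, so no pure-strategy equilibrium exists.

No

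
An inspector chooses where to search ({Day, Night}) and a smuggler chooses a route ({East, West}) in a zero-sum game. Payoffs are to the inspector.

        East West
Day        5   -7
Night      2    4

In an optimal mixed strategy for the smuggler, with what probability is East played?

Row minima: Day → -7, Night → 2; maximin = 2.
Column maxima: East → 5, West → 4; minimax = 4.
2 ≠ 4, so there is no saddle point; optimal play is mixed.
Let the inspector play Day with probability p. Expected payoff against East: 5p + 2(1−p) = 3p + 2; against West: (-7)p + 4(1−p) = −11p + 4.
Setting these equal: 3p + 2 = −11p + 4 ⇒ 14p = 2 ⇒ p = 1/7, and the value is (3)·(1/7) + 2 = 17/7.
For the smuggler: with q = P(East), equating Day's and Night's payoffs gives 12q − 7 = −2q + 4 ⇒ q = 11/14.

11/14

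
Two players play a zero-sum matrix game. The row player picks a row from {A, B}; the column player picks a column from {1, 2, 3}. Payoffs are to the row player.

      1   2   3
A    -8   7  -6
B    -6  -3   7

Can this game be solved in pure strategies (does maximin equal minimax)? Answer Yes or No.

Yes

Row minima: A → -8, B → -6; maximin = -6.
Column maxima: 1 → -6, 2 → 7, 3 → 7; minimax = -6.
maximin = minimax = -6, so a saddle point exists.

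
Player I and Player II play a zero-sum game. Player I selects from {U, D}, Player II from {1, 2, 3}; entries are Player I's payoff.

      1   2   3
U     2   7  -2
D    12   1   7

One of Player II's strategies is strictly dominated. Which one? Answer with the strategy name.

3 holds Player I's payoff strictly below 1 in every row: -2 < 2, 7 < 12.
So 1 is strictly dominated for Player II.

1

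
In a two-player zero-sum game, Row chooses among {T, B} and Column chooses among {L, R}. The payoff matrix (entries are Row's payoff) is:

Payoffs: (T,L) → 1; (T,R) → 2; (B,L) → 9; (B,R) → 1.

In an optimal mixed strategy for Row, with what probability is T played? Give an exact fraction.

Row minima: T → 1, B → 1; maximin = 1.
Column maxima: L → 9, R → 2; minimax = 2.
1 ≠ 2, so there is no saddle point; optimal play is mixed.
Let Row play T with probability p. Expected payoff against L: 1p + 9(1−p) = −8p + 9; against R: 2p + 1(1−p) = p + 1.
Setting these equal: −8p + 9 = p + 1 ⇒ −9p = -8 ⇒ p = 8/9, and the value is (-8)·(8/9) + 9 = 17/9.
For Column: with q = P(L), equating T's and B's payoffs gives −q + 2 = 8q + 1 ⇒ q = 1/9.

8/9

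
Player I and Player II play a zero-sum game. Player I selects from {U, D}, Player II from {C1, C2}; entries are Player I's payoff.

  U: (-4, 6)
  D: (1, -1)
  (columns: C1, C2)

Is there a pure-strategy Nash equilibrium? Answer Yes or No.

Row minima: U → -4, D → -1; maximin = -1.
Column maxima: C1 → 1, C2 → 6; minimax = 1.
-1 ≠ 1, so no pure-strategy equilibrium exists.

No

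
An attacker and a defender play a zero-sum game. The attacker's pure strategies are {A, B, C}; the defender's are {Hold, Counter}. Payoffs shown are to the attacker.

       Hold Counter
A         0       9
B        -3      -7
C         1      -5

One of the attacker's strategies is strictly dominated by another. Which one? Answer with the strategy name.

B

A gives a strictly higher payoff than B against every column: 0 > -3, 9 > -7.
So B is strictly dominated and the attacker never plays it.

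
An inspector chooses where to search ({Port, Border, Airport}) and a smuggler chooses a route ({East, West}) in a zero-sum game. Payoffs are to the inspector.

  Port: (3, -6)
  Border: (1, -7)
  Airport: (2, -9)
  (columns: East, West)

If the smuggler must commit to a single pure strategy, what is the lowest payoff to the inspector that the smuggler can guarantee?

Column maxima: East → 3, West → -6.
The smallest of these is -6.

-6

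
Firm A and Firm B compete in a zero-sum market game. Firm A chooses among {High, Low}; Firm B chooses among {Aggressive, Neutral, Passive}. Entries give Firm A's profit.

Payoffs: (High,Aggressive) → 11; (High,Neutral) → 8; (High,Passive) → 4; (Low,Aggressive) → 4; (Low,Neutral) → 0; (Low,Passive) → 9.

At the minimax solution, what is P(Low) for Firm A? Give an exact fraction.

4/13

Row minima: High → 4, Low → 0; maximin = 4.
Column maxima: Aggressive → 11, Neutral → 8, Passive → 9; minimax = 8.
4 ≠ 8, so there is no saddle point; optimal play is mixed.
Aggressive is strictly dominated by Neutral (it gives Firm A strictly more in every row), so Firm B never plays it.
On the remaining 2×2 (High, Low vs Neutral, Passive):
Let Firm A play High with probability p. Expected payoff against Neutral: 8p + 0(1−p) = 8p; against Passive: 4p + 9(1−p) = −5p + 9.
Setting these equal: 8p = −5p + 9 ⇒ 13p = 9 ⇒ p = 9/13, and the value is (8)·(9/13) = 72/13.
For Firm B: with q = P(Neutral), equating High's and Low's payoffs gives 4q + 4 = −9q + 9 ⇒ q = 5/13.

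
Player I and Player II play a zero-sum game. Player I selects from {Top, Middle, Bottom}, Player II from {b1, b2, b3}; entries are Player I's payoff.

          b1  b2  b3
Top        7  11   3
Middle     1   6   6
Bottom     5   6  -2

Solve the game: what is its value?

13/3

Row minima: Top → 3, Middle → 1, Bottom → -2; maximin = 3.
Column maxima: b1 → 7, b2 → 11, b3 → 6; minimax = 6.
3 ≠ 6, so there is no saddle point; optimal play is mixed.
Bottom is strictly dominated by Top, so Player I never plays it.
b2 is strictly dominated by b1 (it gives Player I strictly more in every row), so Player II never plays it.
On the remaining 2×2 (Top, Middle vs b1, b3):
Let Player I play Top with probability p. Expected payoff against b1: 7p + 1(1−p) = 6p + 1; against b3: 3p + 6(1−p) = −3p + 6.
Setting these equal: 6p + 1 = −3p + 6 ⇒ 9p = 5 ⇒ p = 5/9, and the value is (6)·(5/9) + 1 = 13/3.
For Player II: with q = P(b1), equating Top's and Middle's payoffs gives 4q + 3 = −5q + 6 ⇒ q = 1/3.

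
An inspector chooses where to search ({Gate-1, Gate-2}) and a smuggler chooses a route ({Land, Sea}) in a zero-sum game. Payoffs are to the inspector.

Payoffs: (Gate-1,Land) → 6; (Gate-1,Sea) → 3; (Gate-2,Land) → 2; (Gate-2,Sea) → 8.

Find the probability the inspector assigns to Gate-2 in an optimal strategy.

1/3

Row minima: Gate-1 → 3, Gate-2 → 2; maximin = 3.
Column maxima: Land → 6, Sea → 8; minimax = 6.
3 ≠ 6, so there is no saddle point; optimal play is mixed.
Let the inspector play Gate-1 with probability p. Expected payoff against Land: 6p + 2(1−p) = 4p + 2; against Sea: 3p + 8(1−p) = −5p + 8.
Setting these equal: 4p + 2 = −5p + 8 ⇒ 9p = 6 ⇒ p = 2/3, and the value is (4)·(2/3) + 2 = 14/3.
For the smuggler: with q = P(Land), equating Gate-1's and Gate-2's payoffs gives 3q + 3 = −6q + 8 ⇒ q = 5/9.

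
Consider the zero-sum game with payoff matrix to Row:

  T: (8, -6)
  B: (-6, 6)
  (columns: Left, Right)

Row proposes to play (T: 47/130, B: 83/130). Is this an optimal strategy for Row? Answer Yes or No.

No

Against Left this mix gives (47/130)·8 + (83/130)·(-6) = -61/65.
Against Right this mix gives (47/130)·(-6) + (83/130)·6 = 108/65.
Column will play Left, holding Row to -61/65. Shifting weight toward the row that does better against Left would raise this floor (the equalizing mix achieves 6/13 against both Left and Right), so the proposed strategy is not optimal.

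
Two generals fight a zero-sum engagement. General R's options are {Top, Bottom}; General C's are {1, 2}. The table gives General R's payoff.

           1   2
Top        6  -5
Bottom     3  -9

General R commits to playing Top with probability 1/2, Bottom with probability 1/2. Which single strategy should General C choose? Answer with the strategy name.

2

If General C plays 1, General R's expected payoff is (1/2)·6 + (1/2)·3 = 9/2.
If General C plays 2, General R's expected payoff is (1/2)·(-5) + (1/2)·(-9) = -7.
General C minimizes General R's payoff; the smallest is -7, so the best response is 2.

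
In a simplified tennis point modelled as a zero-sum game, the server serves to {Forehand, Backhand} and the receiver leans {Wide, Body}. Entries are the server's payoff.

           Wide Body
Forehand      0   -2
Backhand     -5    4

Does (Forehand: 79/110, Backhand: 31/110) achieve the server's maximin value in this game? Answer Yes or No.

Against Wide this mix gives (79/110)·0 + (31/110)·(-5) = -31/22.
Against Body this mix gives (79/110)·(-2) + (31/110)·4 = -17/55.
The receiver will play Wide, holding the server to -31/22. Shifting weight toward the row that does better against Wide would raise this floor (the equalizing mix achieves -10/11 against both Wide and Body), so the proposed strategy is not optimal.

No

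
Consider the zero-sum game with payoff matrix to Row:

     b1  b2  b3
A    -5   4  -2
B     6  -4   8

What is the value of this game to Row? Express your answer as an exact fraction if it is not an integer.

4/19

Row minima: A → -5, B → -4; maximin = -4.
Column maxima: b1 → 6, b2 → 4, b3 → 8; minimax = 4.
-4 ≠ 4, so there is no saddle point; optimal play is mixed.
b3 is strictly dominated by b1 (it gives Row strictly more in every row), so Column never plays it.
On the remaining 2×2 (A, B vs b1, b2):
Let Row play A with probability p. Expected payoff against b1: (-5)p + 6(1−p) = −11p + 6; against b2: 4p + (-4)(1−p) = 8p − 4.
Setting these equal: −11p + 6 = 8p − 4 ⇒ −19p = -10 ⇒ p = 10/19, and the value is (-11)·(10/19) + 6 = 4/19.
For Column: with q = P(b1), equating A's and B's payoffs gives −9q + 4 = 10q − 4 ⇒ q = 8/19.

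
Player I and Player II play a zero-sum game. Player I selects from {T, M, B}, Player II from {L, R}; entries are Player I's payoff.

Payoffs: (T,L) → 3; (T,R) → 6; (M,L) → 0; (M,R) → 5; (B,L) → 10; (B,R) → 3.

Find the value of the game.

Row minima: T → 3, M → 0, B → 3; maximin = 3.
Column maxima: L → 10, R → 6; minimax = 6.
3 ≠ 6, so there is no saddle point; optimal play is mixed.
M is strictly dominated by T, so Player I never plays it.
On the remaining 2×2 (T, B vs L, R):
Let Player I play T with probability p. Expected payoff against L: 3p + 10(1−p) = −7p + 10; against R: 6p + 3(1−p) = 3p + 3.
Setting these equal: −7p + 10 = 3p + 3 ⇒ −10p = -7 ⇒ p = 7/10, and the value is (-7)·(7/10) + 10 = 51/10.
For Player II: with q = P(L), equating T's and B's payoffs gives −3q + 6 = 7q + 3 ⇒ q = 3/10.

51/10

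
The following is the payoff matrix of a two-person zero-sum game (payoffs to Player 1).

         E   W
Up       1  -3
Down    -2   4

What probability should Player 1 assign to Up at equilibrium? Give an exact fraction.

Row minima: Up → -3, Down → -2; maximin = -2.
Column maxima: E → 1, W → 4; minimax = 1.
-2 ≠ 1, so there is no saddle point; optimal play is mixed.
Let Player 1 play Up with probability p. Expected payoff against E: 1p + (-2)(1−p) = 3p − 2; against W: (-3)p + 4(1−p) = −7p + 4.
Setting these equal: 3p − 2 = −7p + 4 ⇒ 10p = 6 ⇒ p = 3/5, and the value is (3)·(3/5) − 2 = -1/5.
For Player 2: with q = P(E), equating Up's and Down's payoffs gives 4q − 3 = −6q + 4 ⇒ q = 7/10.

3/5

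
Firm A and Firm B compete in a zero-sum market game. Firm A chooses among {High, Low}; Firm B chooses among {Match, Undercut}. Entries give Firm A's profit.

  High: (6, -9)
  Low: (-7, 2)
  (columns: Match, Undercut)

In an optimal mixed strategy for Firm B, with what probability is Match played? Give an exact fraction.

11/24

Row minima: High → -9, Low → -7; maximin = -7.
Column maxima: Match → 6, Undercut → 2; minimax = 2.
-7 ≠ 2, so there is no saddle point; optimal play is mixed.
Let Firm A play High with probability p. Expected payoff against Match: 6p + (-7)(1−p) = 13p − 7; against Undercut: (-9)p + 2(1−p) = −11p + 2.
Setting these equal: 13p − 7 = −11p + 2 ⇒ 24p = 9 ⇒ p = 3/8, and the value is (13)·(3/8) − 7 = -17/8.
For Firm B: with q = P(Match), equating High's and Low's payoffs gives 15q − 9 = −9q + 2 ⇒ q = 11/24.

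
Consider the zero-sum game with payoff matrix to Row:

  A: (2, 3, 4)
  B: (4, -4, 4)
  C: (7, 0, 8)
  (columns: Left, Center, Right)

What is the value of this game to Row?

21/8

Row minima: A → 2, B → -4, C → 0; maximin = 2.
Column maxima: Left → 7, Center → 3, Right → 8; minimax = 3.
2 ≠ 3, so there is no saddle point; optimal play is mixed.
B is strictly dominated by C, so Row never plays it.
With B eliminated, Right is strictly dominated by Left (it gives Row strictly more in every remaining row), so Column never plays it.
On the remaining 2×2 (A, C vs Left, Center):
Let Row play A with probability p. Expected payoff against Left: 2p + 7(1−p) = −5p + 7; against Center: 3p + 0(1−p) = 3p.
Setting these equal: −5p + 7 = 3p ⇒ −8p = -7 ⇒ p = 7/8, and the value is (-5)·(7/8) + 7 = 21/8.
For Column: with q = P(Left), equating A's and C's payoffs gives −q + 3 = 7q ⇒ q = 3/8.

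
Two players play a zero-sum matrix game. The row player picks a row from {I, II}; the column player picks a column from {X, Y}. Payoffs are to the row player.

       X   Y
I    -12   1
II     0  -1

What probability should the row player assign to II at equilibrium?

13/14

Row minima: I → -12, II → -1; maximin = -1.
Column maxima: X → 0, Y → 1; minimax = 0.
-1 ≠ 0, so there is no saddle point; optimal play is mixed.
Let the row player play I with probability p. Expected payoff against X: (-12)p + 0(1−p) = −12p; against Y: 1p + (-1)(1−p) = 2p − 1.
Setting these equal: −12p = 2p − 1 ⇒ −14p = -1 ⇒ p = 1/14, and the value is (-12)·(1/14) = -6/7.
For the column player: with q = P(X), equating I's and II's payoffs gives −13q + 1 = q − 1 ⇒ q = 1/7.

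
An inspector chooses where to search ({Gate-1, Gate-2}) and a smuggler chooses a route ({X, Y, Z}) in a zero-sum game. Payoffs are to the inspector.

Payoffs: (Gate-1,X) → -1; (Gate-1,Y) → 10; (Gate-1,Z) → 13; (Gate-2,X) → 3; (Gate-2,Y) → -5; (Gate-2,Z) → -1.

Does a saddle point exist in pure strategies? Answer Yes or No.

Row minima: Gate-1 → -1, Gate-2 → -5; maximin = -1.
Column maxima: X → 3, Y → 10, Z → 13; minimax = 3.
-1 ≠ 3, so no pure-strategy equilibrium exists.

No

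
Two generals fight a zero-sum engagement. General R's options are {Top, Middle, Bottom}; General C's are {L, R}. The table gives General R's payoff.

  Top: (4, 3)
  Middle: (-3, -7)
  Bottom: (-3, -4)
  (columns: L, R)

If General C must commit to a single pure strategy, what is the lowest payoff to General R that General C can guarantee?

3

Column maxima: L → 4, R → 3.
The smallest of these is 3.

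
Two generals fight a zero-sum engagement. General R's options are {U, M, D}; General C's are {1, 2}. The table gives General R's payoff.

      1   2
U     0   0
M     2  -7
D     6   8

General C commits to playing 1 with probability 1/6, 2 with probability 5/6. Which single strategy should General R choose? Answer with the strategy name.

Expected payoff of U: (1/6)·0 + (5/6)·0 = 0.
Expected payoff of M: (1/6)·2 + (5/6)·(-7) = -11/2.
Expected payoff of D: (1/6)·6 + (5/6)·8 = 23/3.
The largest is 23/3, so General R's best response is D.

D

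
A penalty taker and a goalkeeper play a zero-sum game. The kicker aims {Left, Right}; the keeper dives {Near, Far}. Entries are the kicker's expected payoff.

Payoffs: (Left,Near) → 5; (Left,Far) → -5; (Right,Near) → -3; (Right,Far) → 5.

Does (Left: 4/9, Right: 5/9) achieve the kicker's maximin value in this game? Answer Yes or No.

Against Near this mix gives (4/9)·5 + (5/9)·(-3) = 5/9.
Against Far this mix gives (4/9)·(-5) + (5/9)·5 = 5/9.
All of the keeper's active replies (Near, Far) yield 5/9, and no column does worse for the kicker. The mix makes the keeper indifferent and guarantees 5/9, so it is optimal.

Yes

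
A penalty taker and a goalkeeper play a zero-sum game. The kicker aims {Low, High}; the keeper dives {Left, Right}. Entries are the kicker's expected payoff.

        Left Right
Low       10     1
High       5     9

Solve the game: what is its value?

85/13

Row minima: Low → 1, High → 5; maximin = 5.
Column maxima: Left → 10, Right → 9; minimax = 9.
5 ≠ 9, so there is no saddle point; optimal play is mixed.
Let the kicker play Low with probability p. Expected payoff against Left: 10p + 5(1−p) = 5p + 5; against Right: 1p + 9(1−p) = −8p + 9.
Setting these equal: 5p + 5 = −8p + 9 ⇒ 13p = 4 ⇒ p = 4/13, and the value is (5)·(4/13) + 5 = 85/13.
For the keeper: with q = P(Left), equating Low's and High's payoffs gives 9q + 1 = −4q + 9 ⇒ q = 8/13.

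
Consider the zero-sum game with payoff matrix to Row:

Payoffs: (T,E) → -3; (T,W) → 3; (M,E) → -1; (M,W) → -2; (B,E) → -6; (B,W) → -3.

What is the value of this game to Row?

-9/7

Row minima: T → -3, M → -2, B → -6; maximin = -2.
Column maxima: E → -1, W → 3; minimax = -1.
-2 ≠ -1, so there is no saddle point; optimal play is mixed.
B is strictly dominated by T, so Row never plays it.
On the remaining 2×2 (T, M vs E, W):
Let Row play T with probability p. Expected payoff against E: (-3)p + (-1)(1−p) = −2p − 1; against W: 3p + (-2)(1−p) = 5p − 2.
Setting these equal: −2p − 1 = 5p − 2 ⇒ −7p = -1 ⇒ p = 1/7, and the value is (-2)·(1/7) − 1 = -9/7.
For Column: with q = P(E), equating T's and M's payoffs gives −6q + 3 = q − 2 ⇒ q = 5/7.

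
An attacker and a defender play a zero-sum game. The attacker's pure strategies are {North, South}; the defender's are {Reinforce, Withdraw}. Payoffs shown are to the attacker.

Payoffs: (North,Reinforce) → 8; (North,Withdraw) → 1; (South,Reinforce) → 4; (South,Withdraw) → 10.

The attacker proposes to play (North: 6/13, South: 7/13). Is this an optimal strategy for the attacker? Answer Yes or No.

Yes

Against Reinforce this mix gives (6/13)·8 + (7/13)·4 = 76/13.
Against Withdraw this mix gives (6/13)·1 + (7/13)·10 = 76/13.
All of the defender's active replies (Reinforce, Withdraw) yield 76/13, and no column does worse for the attacker. The mix makes the defender indifferent and guarantees 76/13, so it is optimal.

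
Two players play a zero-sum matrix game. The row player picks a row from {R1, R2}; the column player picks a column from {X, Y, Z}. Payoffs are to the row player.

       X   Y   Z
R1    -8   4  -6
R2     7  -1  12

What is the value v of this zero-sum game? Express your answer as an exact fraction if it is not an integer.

Row minima: R1 → -8, R2 → -1; maximin = -1.
Column maxima: X → 7, Y → 4, Z → 12; minimax = 4.
-1 ≠ 4, so there is no saddle point; optimal play is mixed.
Z is strictly dominated by X (it gives the row player strictly more in every row), so the column player never plays it.
On the remaining 2×2 (R1, R2 vs X, Y):
Let the row player play R1 with probability p. Expected payoff against X: (-8)p + 7(1−p) = −15p + 7; against Y: 4p + (-1)(1−p) = 5p − 1.
Setting these equal: −15p + 7 = 5p − 1 ⇒ −20p = -8 ⇒ p = 2/5, and the value is (-15)·(2/5) + 7 = 1.
For the column player: with q = P(X), equating R1's and R2's payoffs gives −12q + 4 = 8q − 1 ⇒ q = 1/4.

1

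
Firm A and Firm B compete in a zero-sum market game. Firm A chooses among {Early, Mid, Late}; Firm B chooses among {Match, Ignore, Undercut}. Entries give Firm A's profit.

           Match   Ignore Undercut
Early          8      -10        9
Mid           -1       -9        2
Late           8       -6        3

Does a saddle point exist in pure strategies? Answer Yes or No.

Yes

Row minima: Early → -10, Mid → -9, Late → -6; maximin = -6.
Column maxima: Match → 8, Ignore → -6, Undercut → 9; minimax = -6.
maximin = minimax = -6, so a saddle point exists.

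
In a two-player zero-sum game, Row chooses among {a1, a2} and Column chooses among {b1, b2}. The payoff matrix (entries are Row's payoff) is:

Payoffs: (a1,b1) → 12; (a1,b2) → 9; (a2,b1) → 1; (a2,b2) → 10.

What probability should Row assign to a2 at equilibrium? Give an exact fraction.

Row minima: a1 → 9, a2 → 1; maximin = 9.
Column maxima: b1 → 12, b2 → 10; minimax = 10.
9 ≠ 10, so there is no saddle point; optimal play is mixed.
Let Row play a1 with probability p. Expected payoff against b1: 12p + 1(1−p) = 11p + 1; against b2: 9p + 10(1−p) = −p + 10.
Setting these equal: 11p + 1 = −p + 10 ⇒ 12p = 9 ⇒ p = 3/4, and the value is (11)·(3/4) + 1 = 37/4.
For Column: with q = P(b1), equating a1's and a2's payoffs gives 3q + 9 = −9q + 10 ⇒ q = 1/12.

1/4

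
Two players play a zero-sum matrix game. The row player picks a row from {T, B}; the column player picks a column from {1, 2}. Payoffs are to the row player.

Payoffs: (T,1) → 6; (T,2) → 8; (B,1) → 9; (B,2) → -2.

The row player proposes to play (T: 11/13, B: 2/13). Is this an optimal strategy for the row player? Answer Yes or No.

Against 1 this mix gives (11/13)·6 + (2/13)·9 = 84/13.
Against 2 this mix gives (11/13)·8 + (2/13)·(-2) = 84/13.
All of the column player's active replies (1, 2) yield 84/13, and no column does worse for the row player. The mix makes the column player indifferent and guarantees 84/13, so it is optimal.

Yes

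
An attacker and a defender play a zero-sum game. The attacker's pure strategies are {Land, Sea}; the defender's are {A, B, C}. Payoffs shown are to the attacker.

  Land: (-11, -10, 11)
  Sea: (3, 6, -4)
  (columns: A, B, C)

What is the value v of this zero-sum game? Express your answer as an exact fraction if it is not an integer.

Row minima: Land → -11, Sea → -4; maximin = -4.
Column maxima: A → 3, B → 6, C → 11; minimax = 3.
-4 ≠ 3, so there is no saddle point; optimal play is mixed.
B is strictly dominated by A (it gives the attacker strictly more in every row), so the defender never plays it.
On the remaining 2×2 (Land, Sea vs A, C):
Let the attacker play Land with probability p. Expected payoff against A: (-11)p + 3(1−p) = −14p + 3; against C: 11p + (-4)(1−p) = 15p − 4.
Setting these equal: −14p + 3 = 15p − 4 ⇒ −29p = -7 ⇒ p = 7/29, and the value is (-14)·(7/29) + 3 = -11/29.
For the defender: with q = P(A), equating Land's and Sea's payoffs gives −22q + 11 = 7q − 4 ⇒ q = 15/29.

-11/29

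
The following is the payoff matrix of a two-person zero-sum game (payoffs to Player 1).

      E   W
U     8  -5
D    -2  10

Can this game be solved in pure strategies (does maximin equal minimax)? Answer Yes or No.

Row minima: U → -5, D → -2; maximin = -2.
Column maxima: E → 8, W → 10; minimax = 8.
-2 ≠ 8, so no pure-strategy equilibrium exists.

No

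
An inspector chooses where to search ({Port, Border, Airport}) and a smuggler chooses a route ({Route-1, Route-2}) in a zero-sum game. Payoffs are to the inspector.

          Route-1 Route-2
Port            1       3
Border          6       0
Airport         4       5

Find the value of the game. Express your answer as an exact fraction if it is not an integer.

Row minima: Port → 1, Border → 0, Airport → 4; maximin = 4.
Column maxima: Route-1 → 6, Route-2 → 5; minimax = 5.
4 ≠ 5, so there is no saddle point; optimal play is mixed.
Port is strictly dominated by Airport, so the inspector never plays it.
On the remaining 2×2 (Border, Airport vs Route-1, Route-2):
Let the inspector play Border with probability p. Expected payoff against Route-1: 6p + 4(1−p) = 2p + 4; against Route-2: 0p + 5(1−p) = −5p + 5.
Setting these equal: 2p + 4 = −5p + 5 ⇒ 7p = 1 ⇒ p = 1/7, and the value is (2)·(1/7) + 4 = 30/7.
For the smuggler: with q = P(Route-1), equating Border's and Airport's payoffs gives 6q = −q + 5 ⇒ q = 5/7.

30/7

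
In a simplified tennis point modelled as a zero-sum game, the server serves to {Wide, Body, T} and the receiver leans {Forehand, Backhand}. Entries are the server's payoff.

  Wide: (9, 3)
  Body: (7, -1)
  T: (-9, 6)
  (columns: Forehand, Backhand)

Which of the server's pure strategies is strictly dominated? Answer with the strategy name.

Wide gives a strictly higher payoff than Body against every column: 9 > 7, 3 > -1.
So Body is strictly dominated and the server never plays it.

Body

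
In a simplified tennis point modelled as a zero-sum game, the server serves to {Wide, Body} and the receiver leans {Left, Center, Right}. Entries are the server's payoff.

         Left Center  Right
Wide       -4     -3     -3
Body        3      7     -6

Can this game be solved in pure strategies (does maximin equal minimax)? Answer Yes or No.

No

Row minima: Wide → -4, Body → -6; maximin = -4.
Column maxima: Left → 3, Center → 7, Right → -3; minimax = -3.
-4 ≠ -3, so no pure-strategy equilibrium exists.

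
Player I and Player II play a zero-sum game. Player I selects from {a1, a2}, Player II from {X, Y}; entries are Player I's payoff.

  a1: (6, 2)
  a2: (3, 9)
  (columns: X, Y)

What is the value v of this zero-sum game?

Row minima: a1 → 2, a2 → 3; maximin = 3.
Column maxima: X → 6, Y → 9; minimax = 6.
3 ≠ 6, so there is no saddle point; optimal play is mixed.
Let Player I play a1 with probability p. Expected payoff against X: 6p + 3(1−p) = 3p + 3; against Y: 2p + 9(1−p) = −7p + 9.
Setting these equal: 3p + 3 = −7p + 9 ⇒ 10p = 6 ⇒ p = 3/5, and the value is (3)·(3/5) + 3 = 24/5.
For Player II: with q = P(X), equating a1's and a2's payoffs gives 4q + 2 = −6q + 9 ⇒ q = 7/10.

24/5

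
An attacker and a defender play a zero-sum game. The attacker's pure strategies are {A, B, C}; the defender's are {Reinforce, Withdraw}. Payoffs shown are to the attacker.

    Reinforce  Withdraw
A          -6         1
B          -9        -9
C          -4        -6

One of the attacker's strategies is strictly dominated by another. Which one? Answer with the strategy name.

B

A gives a strictly higher payoff than B against every column: -6 > -9, 1 > -9.
So B is strictly dominated and the attacker never plays it.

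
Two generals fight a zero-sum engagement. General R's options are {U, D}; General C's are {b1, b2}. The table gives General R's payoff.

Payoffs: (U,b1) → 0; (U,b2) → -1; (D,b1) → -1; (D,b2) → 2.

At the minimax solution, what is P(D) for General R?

Row minima: U → -1, D → -1; maximin = -1.
Column maxima: b1 → 0, b2 → 2; minimax = 0.
-1 ≠ 0, so there is no saddle point; optimal play is mixed.
Let General R play U with probability p. Expected payoff against b1: 0p + (-1)(1−p) = p − 1; against b2: (-1)p + 2(1−p) = −3p + 2.
Setting these equal: p − 1 = −3p + 2 ⇒ 4p = 3 ⇒ p = 3/4, and the value is (1)·(3/4) − 1 = -1/4.
For General C: with q = P(b1), equating U's and D's payoffs gives q − 1 = −3q + 2 ⇒ q = 3/4.

1/4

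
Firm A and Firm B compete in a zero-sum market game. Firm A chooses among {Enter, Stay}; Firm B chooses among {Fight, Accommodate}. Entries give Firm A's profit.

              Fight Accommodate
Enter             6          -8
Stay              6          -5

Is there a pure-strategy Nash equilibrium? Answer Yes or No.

Row minima: Enter → -8, Stay → -5; maximin = -5.
Column maxima: Fight → 6, Accommodate → -5; minimax = -5.
maximin = minimax = -5, so a saddle point exists.

Yes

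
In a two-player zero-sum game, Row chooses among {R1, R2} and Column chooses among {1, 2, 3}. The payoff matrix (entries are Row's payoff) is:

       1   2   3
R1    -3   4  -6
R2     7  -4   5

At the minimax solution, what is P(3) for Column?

8/19

Row minima: R1 → -6, R2 → -4; maximin = -4.
Column maxima: 1 → 7, 2 → 4, 3 → 5; minimax = 4.
-4 ≠ 4, so there is no saddle point; optimal play is mixed.
1 is strictly dominated by 3 (it gives Row strictly more in every row), so Column never plays it.
On the remaining 2×2 (R1, R2 vs 2, 3):
Let Row play R1 with probability p. Expected payoff against 2: 4p + (-4)(1−p) = 8p − 4; against 3: (-6)p + 5(1−p) = −11p + 5.
Setting these equal: 8p − 4 = −11p + 5 ⇒ 19p = 9 ⇒ p = 9/19, and the value is (8)·(9/19) − 4 = -4/19.
For Column: with q = P(2), equating R1's and R2's payoffs gives 10q − 6 = −9q + 5 ⇒ q = 11/19.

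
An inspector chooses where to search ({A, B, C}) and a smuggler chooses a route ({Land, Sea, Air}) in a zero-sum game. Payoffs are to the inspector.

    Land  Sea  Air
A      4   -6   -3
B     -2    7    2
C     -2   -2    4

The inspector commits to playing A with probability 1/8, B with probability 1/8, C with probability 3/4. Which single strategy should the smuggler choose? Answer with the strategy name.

If the smuggler plays Land, the inspector's expected payoff is (1/8)·4 + (1/8)·(-2) + (3/4)·(-2) = -5/4.
If the smuggler plays Sea, the inspector's expected payoff is (1/8)·(-6) + (1/8)·7 + (3/4)·(-2) = -11/8.
If the smuggler plays Air, the inspector's expected payoff is (1/8)·(-3) + (1/8)·2 + (3/4)·4 = 23/8.
The smuggler minimizes the inspector's payoff; the smallest is -11/8, so the best response is Sea.

Sea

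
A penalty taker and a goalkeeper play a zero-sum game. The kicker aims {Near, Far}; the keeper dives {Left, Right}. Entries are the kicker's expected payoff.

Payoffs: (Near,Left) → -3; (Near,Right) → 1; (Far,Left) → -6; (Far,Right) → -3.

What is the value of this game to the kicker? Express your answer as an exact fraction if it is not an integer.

Row minima: Near → -3, Far → -6; maximin = -3.
Column maxima: Left → -3, Right → 1; minimax = -3.
Since maximin = minimax = -3, there is a saddle point and the value is -3.

-3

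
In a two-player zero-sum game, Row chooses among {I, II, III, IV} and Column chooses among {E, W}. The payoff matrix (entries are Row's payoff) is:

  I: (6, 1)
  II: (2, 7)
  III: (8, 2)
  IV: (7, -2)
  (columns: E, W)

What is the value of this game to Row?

Row minima: I → 1, II → 2, III → 2, IV → -2; maximin = 2.
Column maxima: E → 8, W → 7; minimax = 7.
2 ≠ 7, so there is no saddle point; optimal play is mixed.
I is strictly dominated by III, so Row never plays it.
IV is strictly dominated by III, so Row never plays it.
On the remaining 2×2 (II, III vs E, W):
Let Row play II with probability p. Expected payoff against E: 2p + 8(1−p) = −6p + 8; against W: 7p + 2(1−p) = 5p + 2.
Setting these equal: −6p + 8 = 5p + 2 ⇒ −11p = -6 ⇒ p = 6/11, and the value is (-6)·(6/11) + 8 = 52/11.
For Column: with q = P(E), equating II's and III's payoffs gives −5q + 7 = 6q + 2 ⇒ q = 5/11.

52/11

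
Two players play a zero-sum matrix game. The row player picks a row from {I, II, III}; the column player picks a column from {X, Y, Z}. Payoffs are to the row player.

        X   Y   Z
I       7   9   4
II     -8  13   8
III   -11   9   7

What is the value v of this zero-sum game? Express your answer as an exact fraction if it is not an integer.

88/19

Row minima: I → 4, II → -8, III → -11; maximin = 4.
Column maxima: X → 7, Y → 13, Z → 8; minimax = 7.
4 ≠ 7, so there is no saddle point; optimal play is mixed.
III is strictly dominated by II, so the row player never plays it.
Y is strictly dominated by X (it gives the row player strictly more in every row), so the column player never plays it.
On the remaining 2×2 (I, II vs X, Z):
Let the row player play I with probability p. Expected payoff against X: 7p + (-8)(1−p) = 15p − 8; against Z: 4p + 8(1−p) = −4p + 8.
Setting these equal: 15p − 8 = −4p + 8 ⇒ 19p = 16 ⇒ p = 16/19, and the value is (15)·(16/19) − 8 = 88/19.
For the column player: with q = P(X), equating I's and II's payoffs gives 3q + 4 = −16q + 8 ⇒ q = 4/19.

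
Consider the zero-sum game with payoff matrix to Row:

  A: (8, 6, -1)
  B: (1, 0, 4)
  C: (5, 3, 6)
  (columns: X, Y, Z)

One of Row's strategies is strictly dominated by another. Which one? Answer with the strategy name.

C gives a strictly higher payoff than B against every column: 5 > 1, 3 > 0, 6 > 4.
So B is strictly dominated and Row never plays it.

B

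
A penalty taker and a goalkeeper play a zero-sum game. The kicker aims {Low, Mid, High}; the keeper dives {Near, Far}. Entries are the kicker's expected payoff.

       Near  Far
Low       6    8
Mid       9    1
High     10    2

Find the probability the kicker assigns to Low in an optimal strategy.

4/5

Row minima: Low → 6, Mid → 1, High → 2; maximin = 6.
Column maxima: Near → 10, Far → 8; minimax = 8.
6 ≠ 8, so there is no saddle point; optimal play is mixed.
Mid is strictly dominated by High, so the kicker never plays it.
On the remaining 2×2 (Low, High vs Near, Far):
Let the kicker play Low with probability p. Expected payoff against Near: 6p + 10(1−p) = −4p + 10; against Far: 8p + 2(1−p) = 6p + 2.
Setting these equal: −4p + 10 = 6p + 2 ⇒ −10p = -8 ⇒ p = 4/5, and the value is (-4)·(4/5) + 10 = 34/5.
For the keeper: with q = P(Near), equating Low's and High's payoffs gives −2q + 8 = 8q + 2 ⇒ q = 3/5.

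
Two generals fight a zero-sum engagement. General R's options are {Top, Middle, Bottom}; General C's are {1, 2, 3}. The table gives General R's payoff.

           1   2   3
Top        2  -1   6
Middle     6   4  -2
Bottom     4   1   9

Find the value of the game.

19/7

Row minima: Top → -1, Middle → -2, Bottom → 1; maximin = 1.
Column maxima: 1 → 6, 2 → 4, 3 → 9; minimax = 4.
1 ≠ 4, so there is no saddle point; optimal play is mixed.
Top is strictly dominated by Bottom, so General R never plays it.
1 is strictly dominated by 2 (it gives General R strictly more in every row), so General C never plays it.
On the remaining 2×2 (Middle, Bottom vs 2, 3):
Let General R play Middle with probability p. Expected payoff against 2: 4p + 1(1−p) = 3p + 1; against 3: (-2)p + 9(1−p) = −11p + 9.
Setting these equal: 3p + 1 = −11p + 9 ⇒ 14p = 8 ⇒ p = 4/7, and the value is (3)·(4/7) + 1 = 19/7.
For General C: with q = P(2), equating Middle's and Bottom's payoffs gives 6q − 2 = −8q + 9 ⇒ q = 11/14.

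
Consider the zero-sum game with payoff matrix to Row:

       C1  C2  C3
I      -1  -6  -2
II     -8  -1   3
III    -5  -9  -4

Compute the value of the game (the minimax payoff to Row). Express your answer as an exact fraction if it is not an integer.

-47/12

Row minima: I → -6, II → -8, III → -9; maximin = -6.
Column maxima: C1 → -1, C2 → -1, C3 → 3; minimax = -1.
-6 ≠ -1, so there is no saddle point; optimal play is mixed.
III is strictly dominated by I, so Row never plays it.
C3 is strictly dominated by C2 (it gives Row strictly more in every row), so Column never plays it.
On the remaining 2×2 (I, II vs C1, C2):
Let Row play I with probability p. Expected payoff against C1: (-1)p + (-8)(1−p) = 7p − 8; against C2: (-6)p + (-1)(1−p) = −5p − 1.
Setting these equal: 7p − 8 = −5p − 1 ⇒ 12p = 7 ⇒ p = 7/12, and the value is (7)·(7/12) − 8 = -47/12.
For Column: with q = P(C1), equating I's and II's payoffs gives 5q − 6 = −7q − 1 ⇒ q = 5/12.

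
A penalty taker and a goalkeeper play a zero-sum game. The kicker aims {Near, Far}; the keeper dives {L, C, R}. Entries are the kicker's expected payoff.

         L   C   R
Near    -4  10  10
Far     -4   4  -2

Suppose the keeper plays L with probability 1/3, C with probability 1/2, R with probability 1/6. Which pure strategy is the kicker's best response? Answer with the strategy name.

Near

Expected payoff of Near: (1/3)·(-4) + (1/2)·10 + (1/6)·10 = 16/3.
Expected payoff of Far: (1/3)·(-4) + (1/2)·4 + (1/6)·(-2) = 1/3.
The largest is 16/3, so the kicker's best response is Near.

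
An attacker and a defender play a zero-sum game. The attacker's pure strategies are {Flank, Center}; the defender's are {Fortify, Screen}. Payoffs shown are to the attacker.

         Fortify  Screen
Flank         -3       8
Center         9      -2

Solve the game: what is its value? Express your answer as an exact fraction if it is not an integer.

3

Row minima: Flank → -3, Center → -2; maximin = -2.
Column maxima: Fortify → 9, Screen → 8; minimax = 8.
-2 ≠ 8, so there is no saddle point; optimal play is mixed.
Let the attacker play Flank with probability p. Expected payoff against Fortify: (-3)p + 9(1−p) = −12p + 9; against Screen: 8p + (-2)(1−p) = 10p − 2.
Setting these equal: −12p + 9 = 10p − 2 ⇒ −22p = -11 ⇒ p = 1/2, and the value is (-12)·(1/2) + 9 = 3.
For the defender: with q = P(Fortify), equating Flank's and Center's payoffs gives −11q + 8 = 11q − 2 ⇒ q = 5/11.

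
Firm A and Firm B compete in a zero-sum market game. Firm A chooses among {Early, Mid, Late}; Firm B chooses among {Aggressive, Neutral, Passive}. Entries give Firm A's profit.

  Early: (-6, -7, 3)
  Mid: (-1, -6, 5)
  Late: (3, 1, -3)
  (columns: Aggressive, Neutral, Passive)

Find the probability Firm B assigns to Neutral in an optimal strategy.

Row minima: Early → -7, Mid → -6, Late → -3; maximin = -3.
Column maxima: Aggressive → 3, Neutral → 1, Passive → 5; minimax = 1.
-3 ≠ 1, so there is no saddle point; optimal play is mixed.
Early is strictly dominated by Mid, so Firm A never plays it.
Aggressive is strictly dominated by Neutral (it gives Firm A strictly more in every row), so Firm B never plays it.
On the remaining 2×2 (Mid, Late vs Neutral, Passive):
Let Firm A play Mid with probability p. Expected payoff against Neutral: (-6)p + 1(1−p) = −7p + 1; against Passive: 5p + (-3)(1−p) = 8p − 3.
Setting these equal: −7p + 1 = 8p − 3 ⇒ −15p = -4 ⇒ p = 4/15, and the value is (-7)·(4/15) + 1 = -13/15.
For Firm B: with q = P(Neutral), equating Mid's and Late's payoffs gives −11q + 5 = 4q − 3 ⇒ q = 8/15.

8/15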